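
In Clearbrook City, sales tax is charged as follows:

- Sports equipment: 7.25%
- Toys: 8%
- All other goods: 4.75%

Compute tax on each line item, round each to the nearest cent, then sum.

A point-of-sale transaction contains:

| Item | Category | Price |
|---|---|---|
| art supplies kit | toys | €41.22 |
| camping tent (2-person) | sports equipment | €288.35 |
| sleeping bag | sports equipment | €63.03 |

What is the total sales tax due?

Art supplies kit €41.22: toys → 8% → €3.30
Camping tent (2-person) €288.35: sports equipment → 7.25% → €20.91
Sleeping bag €63.03: sports equipment → 7.25% → €4.57
Total tax = €3.30 + €20.91 + €4.57 = €28.78

€28.78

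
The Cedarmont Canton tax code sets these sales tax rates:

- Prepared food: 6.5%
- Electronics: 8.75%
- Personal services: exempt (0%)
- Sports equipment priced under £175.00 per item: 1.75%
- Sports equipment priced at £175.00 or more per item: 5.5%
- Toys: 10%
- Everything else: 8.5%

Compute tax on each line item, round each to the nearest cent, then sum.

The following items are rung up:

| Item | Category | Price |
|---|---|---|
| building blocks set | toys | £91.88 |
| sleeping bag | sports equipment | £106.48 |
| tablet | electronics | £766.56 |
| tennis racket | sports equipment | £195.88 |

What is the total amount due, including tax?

£1249.69

Building blocks set £91.88: toys → 10% → £9.19
Sleeping bag £106.48: sports equipment, under £175.00 → 1.75% → £1.86
Tablet £766.56: electronics → 8.75% → £67.07
Tennis racket £195.88: sports equipment, £175.00 or more → 5.5% → £10.77
Subtotal = £1160.80; tax = £88.89; total due = £1249.69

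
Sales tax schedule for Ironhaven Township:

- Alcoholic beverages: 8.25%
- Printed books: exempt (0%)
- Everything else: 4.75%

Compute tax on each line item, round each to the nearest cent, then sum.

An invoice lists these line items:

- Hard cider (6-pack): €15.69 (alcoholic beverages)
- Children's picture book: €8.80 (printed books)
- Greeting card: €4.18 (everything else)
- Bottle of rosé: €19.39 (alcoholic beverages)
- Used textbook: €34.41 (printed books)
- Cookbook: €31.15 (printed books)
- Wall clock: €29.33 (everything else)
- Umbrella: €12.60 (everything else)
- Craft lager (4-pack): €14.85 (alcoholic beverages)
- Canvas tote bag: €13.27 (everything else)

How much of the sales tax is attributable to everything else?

Greeting card €4.18: everything else → 4.75% → €0.20
Wall clock €29.33: everything else → 4.75% → €1.39
Umbrella €12.60: everything else → 4.75% → €0.60
Canvas tote bag €13.27: everything else → 4.75% → €0.63
Tax on everything else = €0.20 + €1.39 + €0.60 + €0.63 = €2.82

€2.82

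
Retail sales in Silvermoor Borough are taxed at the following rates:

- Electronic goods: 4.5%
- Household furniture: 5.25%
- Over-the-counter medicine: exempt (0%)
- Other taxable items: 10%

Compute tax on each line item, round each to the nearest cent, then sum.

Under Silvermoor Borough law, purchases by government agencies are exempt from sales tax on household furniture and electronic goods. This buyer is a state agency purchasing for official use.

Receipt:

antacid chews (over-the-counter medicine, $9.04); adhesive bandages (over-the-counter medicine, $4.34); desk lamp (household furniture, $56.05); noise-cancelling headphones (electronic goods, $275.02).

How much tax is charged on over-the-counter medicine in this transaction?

Antacid chews $9.04: over-the-counter medicine → 0% → $0.00
Adhesive bandages $4.34: over-the-counter medicine → 0% → $0.00
Tax on over-the-counter medicine = $0.00 + $0.00 = $0.00

$0.00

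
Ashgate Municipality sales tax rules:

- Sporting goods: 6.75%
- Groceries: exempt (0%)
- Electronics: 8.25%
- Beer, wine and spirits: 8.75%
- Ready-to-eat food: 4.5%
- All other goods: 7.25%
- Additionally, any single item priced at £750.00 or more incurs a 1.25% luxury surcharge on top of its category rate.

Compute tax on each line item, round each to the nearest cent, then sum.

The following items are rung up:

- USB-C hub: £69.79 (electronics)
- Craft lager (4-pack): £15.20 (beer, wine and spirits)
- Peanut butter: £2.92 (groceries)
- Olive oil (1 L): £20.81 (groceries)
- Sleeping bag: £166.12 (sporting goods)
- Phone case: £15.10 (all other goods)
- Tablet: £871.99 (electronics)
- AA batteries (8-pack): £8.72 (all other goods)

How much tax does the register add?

£102.86

USB-C hub £69.79: electronics → 8.25% → £5.76
Craft lager (4-pack) £15.20: beer, wine and spirits → 8.75% → £1.33
Peanut butter £2.92: groceries → 0% → £0.00
Olive oil (1 L) £20.81: groceries → 0% → £0.00
Sleeping bag £166.12: sporting goods → 6.75% → £11.21
Phone case £15.10: all other goods → 7.25% → £1.09
Tablet £871.99: electronics → 8.25% + 1.25% surcharge = 9.5% → £82.84
AA batteries (8-pack) £8.72: all other goods → 7.25% → £0.63
Total tax = £5.76 + £1.33 + £11.21 + £1.09 + £82.84 + £0.63 = £102.86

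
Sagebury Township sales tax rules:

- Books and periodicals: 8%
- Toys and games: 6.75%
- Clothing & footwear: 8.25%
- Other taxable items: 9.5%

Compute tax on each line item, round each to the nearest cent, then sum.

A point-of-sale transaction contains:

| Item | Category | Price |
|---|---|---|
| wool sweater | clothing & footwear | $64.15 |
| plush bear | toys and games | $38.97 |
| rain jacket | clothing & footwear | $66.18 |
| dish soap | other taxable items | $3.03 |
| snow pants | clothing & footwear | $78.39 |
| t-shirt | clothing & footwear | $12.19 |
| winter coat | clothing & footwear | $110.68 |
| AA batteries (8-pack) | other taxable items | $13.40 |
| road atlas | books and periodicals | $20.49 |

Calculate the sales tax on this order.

Wool sweater $64.15: clothing & footwear → 8.25% → $5.29
Plush bear $38.97: toys and games → 6.75% → $2.63
Rain jacket $66.18: clothing & footwear → 8.25% → $5.46
Dish soap $3.03: other taxable items → 9.5% → $0.29
Snow pants $78.39: clothing & footwear → 8.25% → $6.47
T-shirt $12.19: clothing & footwear → 8.25% → $1.01
Winter coat $110.68: clothing & footwear → 8.25% → $9.13
AA batteries (8-pack) $13.40: other taxable items → 9.5% → $1.27
Road atlas $20.49: books and periodicals → 8% → $1.64
Total tax = $5.29 + $2.63 + $5.46 + $0.29 + $6.47 + $1.01 + $9.13 + $1.27 + $1.64 = $33.19

$33.19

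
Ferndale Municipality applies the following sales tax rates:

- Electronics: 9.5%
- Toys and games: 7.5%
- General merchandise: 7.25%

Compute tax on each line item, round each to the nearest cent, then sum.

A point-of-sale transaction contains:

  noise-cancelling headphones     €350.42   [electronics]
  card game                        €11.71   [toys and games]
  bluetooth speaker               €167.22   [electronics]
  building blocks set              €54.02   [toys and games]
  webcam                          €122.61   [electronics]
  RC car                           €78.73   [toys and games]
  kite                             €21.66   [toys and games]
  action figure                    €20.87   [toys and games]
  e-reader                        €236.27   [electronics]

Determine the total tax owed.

€97.30

Noise-cancelling headphones €350.42: electronics → 9.5% → €33.29
Card game €11.71: toys and games → 7.5% → €0.88
Bluetooth speaker €167.22: electronics → 9.5% → €15.89
Building blocks set €54.02: toys and games → 7.5% → €4.05
Webcam €122.61: electronics → 9.5% → €11.65
RC car €78.73: toys and games → 7.5% → €5.90
Kite €21.66: toys and games → 7.5% → €1.62
Action figure €20.87: toys and games → 7.5% → €1.57
E-reader €236.27: electronics → 9.5% → €22.45
Total tax = €33.29 + €0.88 + €15.89 + €4.05 + €11.65 + €5.90 + €1.62 + €1.57 + €22.45 = €97.30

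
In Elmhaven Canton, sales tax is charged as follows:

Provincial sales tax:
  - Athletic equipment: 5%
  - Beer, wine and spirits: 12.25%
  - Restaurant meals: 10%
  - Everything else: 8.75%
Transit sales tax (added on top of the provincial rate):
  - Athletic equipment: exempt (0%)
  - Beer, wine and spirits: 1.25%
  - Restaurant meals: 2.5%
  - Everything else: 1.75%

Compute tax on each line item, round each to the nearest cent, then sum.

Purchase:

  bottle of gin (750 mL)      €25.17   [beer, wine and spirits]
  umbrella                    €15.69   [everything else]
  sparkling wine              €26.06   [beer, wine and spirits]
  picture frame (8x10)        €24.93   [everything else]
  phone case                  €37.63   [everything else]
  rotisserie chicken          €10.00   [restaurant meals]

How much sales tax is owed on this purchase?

€16.39

Bottle of gin (750 mL) €25.17: beer, wine and spirits → 12.25% + 1.25% transit = 13.5% → €3.40
Umbrella €15.69: everything else → 8.75% + 1.75% transit = 10.5% → €1.65
Sparkling wine €26.06: beer, wine and spirits → 12.25% + 1.25% transit = 13.5% → €3.52
Picture frame (8x10) €24.93: everything else → 8.75% + 1.75% transit = 10.5% → €2.62
Phone case €37.63: everything else → 8.75% + 1.75% transit = 10.5% → €3.95
Rotisserie chicken €10.00: restaurant meals → 10% + 2.5% transit = 12.5% → €1.25
Total tax = €3.40 + €1.65 + €3.52 + €2.62 + €3.95 + €1.25 = €16.39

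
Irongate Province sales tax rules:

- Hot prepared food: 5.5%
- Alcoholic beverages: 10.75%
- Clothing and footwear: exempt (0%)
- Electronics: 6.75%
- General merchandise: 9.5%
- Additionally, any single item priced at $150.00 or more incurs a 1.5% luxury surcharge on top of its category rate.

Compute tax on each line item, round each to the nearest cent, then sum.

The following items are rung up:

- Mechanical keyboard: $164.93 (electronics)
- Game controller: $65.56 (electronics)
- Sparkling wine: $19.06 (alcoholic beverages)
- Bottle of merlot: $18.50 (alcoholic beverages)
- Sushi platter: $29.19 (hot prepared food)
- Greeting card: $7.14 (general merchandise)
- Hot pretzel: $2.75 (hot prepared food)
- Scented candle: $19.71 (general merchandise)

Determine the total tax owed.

Mechanical keyboard $164.93: electronics → 6.75% + 1.5% surcharge = 8.25% → $13.61
Game controller $65.56: electronics → 6.75% → $4.43
Sparkling wine $19.06: alcoholic beverages → 10.75% → $2.05
Bottle of merlot $18.50: alcoholic beverages → 10.75% → $1.99
Sushi platter $29.19: hot prepared food → 5.5% → $1.61
Greeting card $7.14: general merchandise → 9.5% → $0.68
Hot pretzel $2.75: hot prepared food → 5.5% → $0.15
Scented candle $19.71: general merchandise → 9.5% → $1.87
Total tax = $13.61 + $4.43 + $2.05 + $1.99 + $1.61 + $0.68 + $0.15 + $1.87 = $26.39

$26.39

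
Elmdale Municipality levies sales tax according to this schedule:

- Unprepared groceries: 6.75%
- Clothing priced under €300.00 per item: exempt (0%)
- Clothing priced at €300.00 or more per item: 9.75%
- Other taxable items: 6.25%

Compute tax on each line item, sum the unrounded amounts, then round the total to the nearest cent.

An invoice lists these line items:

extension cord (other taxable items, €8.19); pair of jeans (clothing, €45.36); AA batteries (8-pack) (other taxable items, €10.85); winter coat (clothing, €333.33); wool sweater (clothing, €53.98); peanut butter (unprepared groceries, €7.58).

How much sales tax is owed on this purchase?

Extension cord €8.19: other taxable items → 6.25% → €0.511875
Pair of jeans €45.36: clothing, under €300.00 → 0% → €0.00
AA batteries (8-pack) €10.85: other taxable items → 6.25% → €0.678125
Winter coat €333.33: clothing, €300.00 or more → 9.75% → €32.499675
Wool sweater €53.98: clothing, under €300.00 → 0% → €0.00
Peanut butter €7.58: unprepared groceries → 6.75% → €0.51165
Unrounded tax sum = €34.201325 → €34.20

€34.20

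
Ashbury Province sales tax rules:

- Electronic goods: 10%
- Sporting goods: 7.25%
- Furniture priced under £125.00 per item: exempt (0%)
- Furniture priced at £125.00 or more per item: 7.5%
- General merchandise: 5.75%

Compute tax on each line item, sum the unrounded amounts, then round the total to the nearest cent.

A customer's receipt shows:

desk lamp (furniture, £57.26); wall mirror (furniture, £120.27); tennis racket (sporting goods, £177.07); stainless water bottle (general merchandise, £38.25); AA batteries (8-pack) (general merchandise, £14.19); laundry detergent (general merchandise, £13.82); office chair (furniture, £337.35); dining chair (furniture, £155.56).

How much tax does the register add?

Desk lamp £57.26: furniture, under £125.00 → 0% → £0.00
Wall mirror £120.27: furniture, under £125.00 → 0% → £0.00
Tennis racket £177.07: sporting goods → 7.25% → £12.837575
Stainless water bottle £38.25: general merchandise → 5.75% → £2.199375
AA batteries (8-pack) £14.19: general merchandise → 5.75% → £0.815925
Laundry detergent £13.82: general merchandise → 5.75% → £0.79465
Office chair £337.35: furniture, £125.00 or more → 7.5% → £25.30125
Dining chair £155.56: furniture, £125.00 or more → 7.5% → £11.667
Unrounded tax sum = £53.615775 → £53.62

£53.62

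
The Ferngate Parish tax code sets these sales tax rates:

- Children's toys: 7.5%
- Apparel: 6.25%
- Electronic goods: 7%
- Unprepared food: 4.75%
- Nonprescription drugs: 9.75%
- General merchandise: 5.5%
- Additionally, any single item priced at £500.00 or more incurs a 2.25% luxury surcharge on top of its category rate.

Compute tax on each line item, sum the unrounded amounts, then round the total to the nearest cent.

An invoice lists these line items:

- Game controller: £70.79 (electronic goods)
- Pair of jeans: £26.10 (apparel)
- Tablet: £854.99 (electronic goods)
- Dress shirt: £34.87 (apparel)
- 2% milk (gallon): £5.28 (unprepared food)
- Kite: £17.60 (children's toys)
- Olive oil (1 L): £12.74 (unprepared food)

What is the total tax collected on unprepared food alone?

£0.86

2% milk (gallon) £5.28: unprepared food → 4.75% → £0.2508
Olive oil (1 L) £12.74: unprepared food → 4.75% → £0.60515
Tax on unprepared food: unrounded sum = £0.85595 → £0.86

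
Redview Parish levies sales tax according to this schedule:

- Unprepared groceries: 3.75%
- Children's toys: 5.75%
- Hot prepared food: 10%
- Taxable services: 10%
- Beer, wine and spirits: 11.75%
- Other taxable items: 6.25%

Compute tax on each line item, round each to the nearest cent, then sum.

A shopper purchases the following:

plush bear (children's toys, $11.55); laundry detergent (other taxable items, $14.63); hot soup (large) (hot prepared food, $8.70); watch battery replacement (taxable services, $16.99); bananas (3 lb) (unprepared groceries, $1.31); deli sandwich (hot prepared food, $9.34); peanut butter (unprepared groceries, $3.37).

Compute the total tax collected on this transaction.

Plush bear $11.55: children's toys → 5.75% → $0.66
Laundry detergent $14.63: other taxable items → 6.25% → $0.91
Hot soup (large) $8.70: hot prepared food → 10% → $0.87
Watch battery replacement $16.99: taxable services → 10% → $1.70
Bananas (3 lb) $1.31: unprepared groceries → 3.75% → $0.05
Deli sandwich $9.34: hot prepared food → 10% → $0.93
Peanut butter $3.37: unprepared groceries → 3.75% → $0.13
Total tax = $0.66 + $0.91 + $0.87 + $1.70 + $0.05 + $0.93 + $0.13 = $5.25

$5.25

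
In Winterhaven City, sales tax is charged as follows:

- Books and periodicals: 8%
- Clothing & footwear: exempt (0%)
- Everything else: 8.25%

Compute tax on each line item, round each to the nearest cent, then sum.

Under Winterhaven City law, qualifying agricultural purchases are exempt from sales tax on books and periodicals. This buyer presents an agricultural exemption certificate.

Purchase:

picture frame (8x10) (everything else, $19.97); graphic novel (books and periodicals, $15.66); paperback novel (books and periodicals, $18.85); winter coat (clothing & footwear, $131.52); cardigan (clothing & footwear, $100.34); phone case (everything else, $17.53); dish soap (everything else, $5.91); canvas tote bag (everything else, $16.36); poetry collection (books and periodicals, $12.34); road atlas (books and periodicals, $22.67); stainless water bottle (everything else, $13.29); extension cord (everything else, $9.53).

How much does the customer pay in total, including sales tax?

$390.80

Picture frame (8x10) $19.97: everything else → 8.25% → $1.65
Graphic novel $15.66: books and periodicals, buyer-exempt → 0% → $0.00
Paperback novel $18.85: books and periodicals, buyer-exempt → 0% → $0.00
Winter coat $131.52: clothing & footwear → 0% → $0.00
Cardigan $100.34: clothing & footwear → 0% → $0.00
Phone case $17.53: everything else → 8.25% → $1.45
Dish soap $5.91: everything else → 8.25% → $0.49
Canvas tote bag $16.36: everything else → 8.25% → $1.35
Poetry collection $12.34: books and periodicals, buyer-exempt → 0% → $0.00
Road atlas $22.67: books and periodicals, buyer-exempt → 0% → $0.00
Stainless water bottle $13.29: everything else → 8.25% → $1.10
Extension cord $9.53: everything else → 8.25% → $0.79
Subtotal = $383.97; tax = $6.83; total due = $390.80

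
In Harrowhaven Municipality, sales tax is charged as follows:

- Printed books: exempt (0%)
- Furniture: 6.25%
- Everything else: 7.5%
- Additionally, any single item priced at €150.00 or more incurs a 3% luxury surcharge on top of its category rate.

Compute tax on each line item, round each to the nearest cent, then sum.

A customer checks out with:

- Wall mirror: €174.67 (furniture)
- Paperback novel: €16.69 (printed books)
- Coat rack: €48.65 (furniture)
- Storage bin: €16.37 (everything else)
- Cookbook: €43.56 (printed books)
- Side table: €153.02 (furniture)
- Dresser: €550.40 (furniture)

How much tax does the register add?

€85.49

Wall mirror €174.67: furniture → 6.25% + 3% surcharge = 9.25% → €16.16
Paperback novel €16.69: printed books → 0% → €0.00
Coat rack €48.65: furniture → 6.25% → €3.04
Storage bin €16.37: everything else → 7.5% → €1.23
Cookbook €43.56: printed books → 0% → €0.00
Side table €153.02: furniture → 6.25% + 3% surcharge = 9.25% → €14.15
Dresser €550.40: furniture → 6.25% + 3% surcharge = 9.25% → €50.91
Total tax = €16.16 + €3.04 + €1.23 + €14.15 + €50.91 = €85.49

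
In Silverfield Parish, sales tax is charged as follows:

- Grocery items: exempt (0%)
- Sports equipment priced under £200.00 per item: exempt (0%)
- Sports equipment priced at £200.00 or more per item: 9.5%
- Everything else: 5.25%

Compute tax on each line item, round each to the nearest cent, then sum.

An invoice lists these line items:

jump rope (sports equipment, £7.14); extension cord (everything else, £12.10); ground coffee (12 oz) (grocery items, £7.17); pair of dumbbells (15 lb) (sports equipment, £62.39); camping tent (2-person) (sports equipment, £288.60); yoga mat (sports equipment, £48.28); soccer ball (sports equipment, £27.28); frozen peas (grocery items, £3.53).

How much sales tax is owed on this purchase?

Jump rope £7.14: sports equipment, under £200.00 → 0% → £0.00
Extension cord £12.10: everything else → 5.25% → £0.64
Ground coffee (12 oz) £7.17: grocery items → 0% → £0.00
Pair of dumbbells (15 lb) £62.39: sports equipment, under £200.00 → 0% → £0.00
Camping tent (2-person) £288.60: sports equipment, £200.00 or more → 9.5% → £27.42
Yoga mat £48.28: sports equipment, under £200.00 → 0% → £0.00
Soccer ball £27.28: sports equipment, under £200.00 → 0% → £0.00
Frozen peas £3.53: grocery items → 0% → £0.00
Total tax = £0.64 + £27.42 = £28.06

£28.06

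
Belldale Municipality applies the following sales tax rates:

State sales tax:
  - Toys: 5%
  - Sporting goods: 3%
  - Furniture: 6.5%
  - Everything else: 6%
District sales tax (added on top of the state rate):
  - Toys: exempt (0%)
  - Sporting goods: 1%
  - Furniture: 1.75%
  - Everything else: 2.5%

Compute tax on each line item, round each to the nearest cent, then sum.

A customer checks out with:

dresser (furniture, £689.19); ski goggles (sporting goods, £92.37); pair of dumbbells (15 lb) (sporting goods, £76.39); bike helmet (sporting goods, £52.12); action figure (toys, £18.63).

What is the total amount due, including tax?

Dresser £689.19: furniture → 6.5% + 1.75% district = 8.25% → £56.86
Ski goggles £92.37: sporting goods → 3% + 1% district = 4% → £3.69
Pair of dumbbells (15 lb) £76.39: sporting goods → 3% + 1% district = 4% → £3.06
Bike helmet £52.12: sporting goods → 3% + 1% district = 4% → £2.08
Action figure £18.63: toys → 5% + 0% district = 5% → £0.93
Subtotal = £928.70; tax = £66.62; total due = £995.32

£995.32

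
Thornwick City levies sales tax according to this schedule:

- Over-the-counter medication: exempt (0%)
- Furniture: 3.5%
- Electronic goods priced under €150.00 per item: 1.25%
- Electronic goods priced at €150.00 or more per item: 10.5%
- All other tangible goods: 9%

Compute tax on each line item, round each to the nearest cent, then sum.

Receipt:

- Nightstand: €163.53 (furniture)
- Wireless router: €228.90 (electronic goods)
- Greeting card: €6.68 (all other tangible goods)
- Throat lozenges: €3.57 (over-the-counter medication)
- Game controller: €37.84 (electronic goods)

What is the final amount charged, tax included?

Nightstand €163.53: furniture → 3.5% → €5.72
Wireless router €228.90: electronic goods, €150.00 or more → 10.5% → €24.03
Greeting card €6.68: all other tangible goods → 9% → €0.60
Throat lozenges €3.57: over-the-counter medication → 0% → €0.00
Game controller €37.84: electronic goods, under €150.00 → 1.25% → €0.47
Subtotal = €440.52; tax = €30.82; total due = €471.34

€471.34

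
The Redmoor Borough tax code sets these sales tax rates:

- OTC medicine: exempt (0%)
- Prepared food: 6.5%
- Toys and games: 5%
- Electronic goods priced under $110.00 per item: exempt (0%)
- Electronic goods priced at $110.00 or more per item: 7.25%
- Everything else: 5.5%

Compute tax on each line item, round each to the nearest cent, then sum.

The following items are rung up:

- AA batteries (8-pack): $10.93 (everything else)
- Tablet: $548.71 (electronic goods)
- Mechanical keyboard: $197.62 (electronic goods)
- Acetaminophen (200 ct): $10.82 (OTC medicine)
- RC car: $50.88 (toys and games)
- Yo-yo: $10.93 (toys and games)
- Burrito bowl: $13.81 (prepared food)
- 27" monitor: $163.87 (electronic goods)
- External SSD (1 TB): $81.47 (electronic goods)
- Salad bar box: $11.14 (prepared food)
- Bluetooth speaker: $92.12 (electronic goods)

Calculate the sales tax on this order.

$71.30

AA batteries (8-pack) $10.93: everything else → 5.5% → $0.60
Tablet $548.71: electronic goods, $110.00 or more → 7.25% → $39.78
Mechanical keyboard $197.62: electronic goods, $110.00 or more → 7.25% → $14.33
Acetaminophen (200 ct) $10.82: OTC medicine → 0% → $0.00
RC car $50.88: toys and games → 5% → $2.54
Yo-yo $10.93: toys and games → 5% → $0.55
Burrito bowl $13.81: prepared food → 6.5% → $0.90
27" monitor $163.87: electronic goods, $110.00 or more → 7.25% → $11.88
External SSD (1 TB) $81.47: electronic goods, under $110.00 → 0% → $0.00
Salad bar box $11.14: prepared food → 6.5% → $0.72
Bluetooth speaker $92.12: electronic goods, under $110.00 → 0% → $0.00
Total tax = $0.60 + $39.78 + $14.33 + $2.54 + $0.55 + $0.90 + $11.88 + $0.72 = $71.30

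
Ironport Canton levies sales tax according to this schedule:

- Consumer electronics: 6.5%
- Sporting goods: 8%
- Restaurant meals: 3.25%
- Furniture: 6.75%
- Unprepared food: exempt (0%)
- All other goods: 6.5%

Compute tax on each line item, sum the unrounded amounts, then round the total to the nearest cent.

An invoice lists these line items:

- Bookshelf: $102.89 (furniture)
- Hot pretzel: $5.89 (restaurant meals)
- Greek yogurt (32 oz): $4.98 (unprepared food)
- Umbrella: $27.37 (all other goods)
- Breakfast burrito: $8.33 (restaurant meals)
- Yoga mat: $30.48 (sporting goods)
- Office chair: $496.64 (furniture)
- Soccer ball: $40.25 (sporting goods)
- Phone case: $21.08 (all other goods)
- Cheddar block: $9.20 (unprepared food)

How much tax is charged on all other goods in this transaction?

Umbrella $27.37: all other goods → 6.5% → $1.77905
Phone case $21.08: all other goods → 6.5% → $1.3702
Tax on all other goods: unrounded sum = $3.14925 → $3.15

$3.15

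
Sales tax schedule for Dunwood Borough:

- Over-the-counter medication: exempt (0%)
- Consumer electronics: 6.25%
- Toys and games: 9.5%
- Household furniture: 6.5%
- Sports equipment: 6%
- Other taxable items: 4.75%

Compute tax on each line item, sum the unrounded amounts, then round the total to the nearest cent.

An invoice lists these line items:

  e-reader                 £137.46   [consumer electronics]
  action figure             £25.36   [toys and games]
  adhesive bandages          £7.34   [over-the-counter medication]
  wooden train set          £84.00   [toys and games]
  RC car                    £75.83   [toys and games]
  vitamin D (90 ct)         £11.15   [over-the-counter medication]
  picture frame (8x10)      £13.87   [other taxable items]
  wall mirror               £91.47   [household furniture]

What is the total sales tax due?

£32.79

E-reader £137.46: consumer electronics → 6.25% → £8.59125
Action figure £25.36: toys and games → 9.5% → £2.4092
Adhesive bandages £7.34: over-the-counter medication → 0% → £0.00
Wooden train set £84.00: toys and games → 9.5% → £7.98
RC car £75.83: toys and games → 9.5% → £7.20385
Vitamin D (90 ct) £11.15: over-the-counter medication → 0% → £0.00
Picture frame (8x10) £13.87: other taxable items → 4.75% → £0.658825
Wall mirror £91.47: household furniture → 6.5% → £5.94555
Unrounded tax sum = £32.788675 → £32.79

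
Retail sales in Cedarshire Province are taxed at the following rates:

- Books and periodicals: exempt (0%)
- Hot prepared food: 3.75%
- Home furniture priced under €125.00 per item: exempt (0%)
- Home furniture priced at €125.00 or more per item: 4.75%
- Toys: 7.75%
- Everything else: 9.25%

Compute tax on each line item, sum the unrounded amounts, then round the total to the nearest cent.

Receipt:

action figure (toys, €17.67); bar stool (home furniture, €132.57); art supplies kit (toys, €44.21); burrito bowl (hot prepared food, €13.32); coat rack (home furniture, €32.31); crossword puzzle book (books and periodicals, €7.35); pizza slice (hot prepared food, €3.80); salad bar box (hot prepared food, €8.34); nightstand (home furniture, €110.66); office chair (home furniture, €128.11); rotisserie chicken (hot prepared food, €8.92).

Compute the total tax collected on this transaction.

€18.47

Action figure €17.67: toys → 7.75% → €1.369425
Bar stool €132.57: home furniture, €125.00 or more → 4.75% → €6.297075
Art supplies kit €44.21: toys → 7.75% → €3.426275
Burrito bowl €13.32: hot prepared food → 3.75% → €0.4995
Coat rack €32.31: home furniture, under €125.00 → 0% → €0.00
Crossword puzzle book €7.35: books and periodicals → 0% → €0.00
Pizza slice €3.80: hot prepared food → 3.75% → €0.1425
Salad bar box €8.34: hot prepared food → 3.75% → €0.31275
Nightstand €110.66: home furniture, under €125.00 → 0% → €0.00
Office chair €128.11: home furniture, €125.00 or more → 4.75% → €6.085225
Rotisserie chicken €8.92: hot prepared food → 3.75% → €0.3345
Unrounded tax sum = €18.46725 → €18.47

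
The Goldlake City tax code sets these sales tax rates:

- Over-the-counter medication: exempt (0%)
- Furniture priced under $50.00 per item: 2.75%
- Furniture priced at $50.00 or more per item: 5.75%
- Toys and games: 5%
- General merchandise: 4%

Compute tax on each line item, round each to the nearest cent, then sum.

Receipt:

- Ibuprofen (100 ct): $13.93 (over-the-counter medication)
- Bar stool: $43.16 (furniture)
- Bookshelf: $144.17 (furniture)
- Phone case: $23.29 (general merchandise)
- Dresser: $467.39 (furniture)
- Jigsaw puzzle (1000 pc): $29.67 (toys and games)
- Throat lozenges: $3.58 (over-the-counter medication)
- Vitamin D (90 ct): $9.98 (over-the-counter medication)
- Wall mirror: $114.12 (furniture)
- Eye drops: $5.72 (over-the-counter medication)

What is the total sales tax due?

$45.32

Ibuprofen (100 ct) $13.93: over-the-counter medication → 0% → $0.00
Bar stool $43.16: furniture, under $50.00 → 2.75% → $1.19
Bookshelf $144.17: furniture, $50.00 or more → 5.75% → $8.29
Phone case $23.29: general merchandise → 4% → $0.93
Dresser $467.39: furniture, $50.00 or more → 5.75% → $26.87
Jigsaw puzzle (1000 pc) $29.67: toys and games → 5% → $1.48
Throat lozenges $3.58: over-the-counter medication → 0% → $0.00
Vitamin D (90 ct) $9.98: over-the-counter medication → 0% → $0.00
Wall mirror $114.12: furniture, $50.00 or more → 5.75% → $6.56
Eye drops $5.72: over-the-counter medication → 0% → $0.00
Total tax = $1.19 + $8.29 + $0.93 + $26.87 + $1.48 + $6.56 = $45.32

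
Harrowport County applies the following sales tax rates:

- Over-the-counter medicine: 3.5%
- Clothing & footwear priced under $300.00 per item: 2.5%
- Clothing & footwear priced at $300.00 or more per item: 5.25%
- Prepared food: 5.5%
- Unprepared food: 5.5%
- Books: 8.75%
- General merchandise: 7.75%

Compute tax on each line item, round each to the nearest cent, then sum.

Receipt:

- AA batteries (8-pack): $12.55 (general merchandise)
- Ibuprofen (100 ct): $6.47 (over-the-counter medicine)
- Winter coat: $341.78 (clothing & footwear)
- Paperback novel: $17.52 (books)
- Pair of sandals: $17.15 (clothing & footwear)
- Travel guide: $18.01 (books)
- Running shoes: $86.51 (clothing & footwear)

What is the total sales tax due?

$24.84

AA batteries (8-pack) $12.55: general merchandise → 7.75% → $0.97
Ibuprofen (100 ct) $6.47: over-the-counter medicine → 3.5% → $0.23
Winter coat $341.78: clothing & footwear, $300.00 or more → 5.25% → $17.94
Paperback novel $17.52: books → 8.75% → $1.53
Pair of sandals $17.15: clothing & footwear, under $300.00 → 2.5% → $0.43
Travel guide $18.01: books → 8.75% → $1.58
Running shoes $86.51: clothing & footwear, under $300.00 → 2.5% → $2.16
Total tax = $0.97 + $0.23 + $17.94 + $1.53 + $0.43 + $1.58 + $2.16 = $24.84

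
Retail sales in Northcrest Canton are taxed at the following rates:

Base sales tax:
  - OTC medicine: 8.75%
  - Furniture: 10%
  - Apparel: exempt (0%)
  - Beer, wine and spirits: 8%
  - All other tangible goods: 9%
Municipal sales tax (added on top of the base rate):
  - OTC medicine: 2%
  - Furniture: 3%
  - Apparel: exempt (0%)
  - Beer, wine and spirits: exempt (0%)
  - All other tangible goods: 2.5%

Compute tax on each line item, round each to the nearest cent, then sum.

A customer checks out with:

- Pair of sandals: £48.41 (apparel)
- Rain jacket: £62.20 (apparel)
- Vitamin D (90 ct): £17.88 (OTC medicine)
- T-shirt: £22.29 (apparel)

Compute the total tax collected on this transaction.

£1.92

Pair of sandals £48.41: apparel → 0% + 0% municipal = 0% → £0.00
Rain jacket £62.20: apparel → 0% + 0% municipal = 0% → £0.00
Vitamin D (90 ct) £17.88: OTC medicine → 8.75% + 2% municipal = 10.75% → £1.92
T-shirt £22.29: apparel → 0% + 0% municipal = 0% → £0.00
Total tax = £1.92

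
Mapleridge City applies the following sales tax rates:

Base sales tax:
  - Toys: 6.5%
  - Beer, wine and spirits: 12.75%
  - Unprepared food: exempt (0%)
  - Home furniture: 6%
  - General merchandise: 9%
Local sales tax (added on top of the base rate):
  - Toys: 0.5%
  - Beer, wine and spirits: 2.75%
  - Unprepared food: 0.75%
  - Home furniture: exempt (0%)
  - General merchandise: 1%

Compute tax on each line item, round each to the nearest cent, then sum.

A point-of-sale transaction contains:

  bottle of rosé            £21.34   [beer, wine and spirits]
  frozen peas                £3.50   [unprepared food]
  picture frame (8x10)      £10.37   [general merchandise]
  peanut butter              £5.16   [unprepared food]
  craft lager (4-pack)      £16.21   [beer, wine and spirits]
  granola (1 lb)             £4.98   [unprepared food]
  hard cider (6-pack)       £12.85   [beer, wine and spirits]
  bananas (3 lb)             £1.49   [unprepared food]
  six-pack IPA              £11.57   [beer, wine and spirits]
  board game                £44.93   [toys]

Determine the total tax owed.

Bottle of rosé £21.34: beer, wine and spirits → 12.75% + 2.75% local = 15.5% → £3.31
Frozen peas £3.50: unprepared food → 0% + 0.75% local = 0.75% → £0.03
Picture frame (8x10) £10.37: general merchandise → 9% + 1% local = 10% → £1.04
Peanut butter £5.16: unprepared food → 0% + 0.75% local = 0.75% → £0.04
Craft lager (4-pack) £16.21: beer, wine and spirits → 12.75% + 2.75% local = 15.5% → £2.51
Granola (1 lb) £4.98: unprepared food → 0% + 0.75% local = 0.75% → £0.04
Hard cider (6-pack) £12.85: beer, wine and spirits → 12.75% + 2.75% local = 15.5% → £1.99
Bananas (3 lb) £1.49: unprepared food → 0% + 0.75% local = 0.75% → £0.01
Six-pack IPA £11.57: beer, wine and spirits → 12.75% + 2.75% local = 15.5% → £1.79
Board game £44.93: toys → 6.5% + 0.5% local = 7% → £3.15
Total tax = £3.31 + £0.03 + £1.04 + £0.04 + £2.51 + £0.04 + £1.99 + £0.01 + £1.79 + £3.15 = £13.91

£13.91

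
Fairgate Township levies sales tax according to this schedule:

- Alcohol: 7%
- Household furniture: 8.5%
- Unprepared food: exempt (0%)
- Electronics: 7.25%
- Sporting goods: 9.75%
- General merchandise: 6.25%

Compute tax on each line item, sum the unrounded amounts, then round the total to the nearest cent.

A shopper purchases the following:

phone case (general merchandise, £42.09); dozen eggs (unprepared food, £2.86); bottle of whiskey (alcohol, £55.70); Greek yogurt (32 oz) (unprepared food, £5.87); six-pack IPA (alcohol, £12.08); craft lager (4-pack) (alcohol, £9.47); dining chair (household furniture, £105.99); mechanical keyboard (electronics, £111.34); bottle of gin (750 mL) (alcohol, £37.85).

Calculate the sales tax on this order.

Phone case £42.09: general merchandise → 6.25% → £2.630625
Dozen eggs £2.86: unprepared food → 0% → £0.00
Bottle of whiskey £55.70: alcohol → 7% → £3.899
Greek yogurt (32 oz) £5.87: unprepared food → 0% → £0.00
Six-pack IPA £12.08: alcohol → 7% → £0.8456
Craft lager (4-pack) £9.47: alcohol → 7% → £0.6629
Dining chair £105.99: household furniture → 8.5% → £9.00915
Mechanical keyboard £111.34: electronics → 7.25% → £8.07215
Bottle of gin (750 mL) £37.85: alcohol → 7% → £2.6495
Unrounded tax sum = £27.768925 → £27.77

£27.77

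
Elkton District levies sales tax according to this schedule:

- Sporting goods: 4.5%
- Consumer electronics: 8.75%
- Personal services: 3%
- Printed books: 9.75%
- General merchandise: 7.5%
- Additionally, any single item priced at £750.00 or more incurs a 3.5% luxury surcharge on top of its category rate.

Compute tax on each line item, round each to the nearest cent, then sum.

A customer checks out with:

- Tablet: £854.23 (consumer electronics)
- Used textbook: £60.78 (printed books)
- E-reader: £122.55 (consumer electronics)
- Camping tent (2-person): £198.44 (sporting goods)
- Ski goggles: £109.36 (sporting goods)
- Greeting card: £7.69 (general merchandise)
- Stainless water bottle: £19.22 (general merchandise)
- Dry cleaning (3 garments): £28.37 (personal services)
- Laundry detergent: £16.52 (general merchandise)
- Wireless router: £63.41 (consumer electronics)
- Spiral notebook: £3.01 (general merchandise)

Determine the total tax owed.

Tablet £854.23: consumer electronics → 8.75% + 3.5% surcharge = 12.25% → £104.64
Used textbook £60.78: printed books → 9.75% → £5.93
E-reader £122.55: consumer electronics → 8.75% → £10.72
Camping tent (2-person) £198.44: sporting goods → 4.5% → £8.93
Ski goggles £109.36: sporting goods → 4.5% → £4.92
Greeting card £7.69: general merchandise → 7.5% → £0.58
Stainless water bottle £19.22: general merchandise → 7.5% → £1.44
Dry cleaning (3 garments) £28.37: personal services → 3% → £0.85
Laundry detergent £16.52: general merchandise → 7.5% → £1.24
Wireless router £63.41: consumer electronics → 8.75% → £5.55
Spiral notebook £3.01: general merchandise → 7.5% → £0.23
Total tax = £104.64 + £5.93 + £10.72 + £8.93 + £4.92 + £0.58 + £1.44 + £0.85 + £1.24 + £5.55 + £0.23 = £145.03

£145.03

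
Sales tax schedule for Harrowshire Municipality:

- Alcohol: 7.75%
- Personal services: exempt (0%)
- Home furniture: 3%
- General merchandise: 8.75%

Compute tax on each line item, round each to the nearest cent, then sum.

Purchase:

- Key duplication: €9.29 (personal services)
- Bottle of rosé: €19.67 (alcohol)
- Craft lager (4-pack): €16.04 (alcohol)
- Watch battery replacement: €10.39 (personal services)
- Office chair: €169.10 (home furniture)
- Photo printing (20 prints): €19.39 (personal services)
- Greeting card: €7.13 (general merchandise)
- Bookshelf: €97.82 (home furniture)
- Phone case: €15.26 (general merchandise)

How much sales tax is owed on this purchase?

€12.72

Key duplication €9.29: personal services → 0% → €0.00
Bottle of rosé €19.67: alcohol → 7.75% → €1.52
Craft lager (4-pack) €16.04: alcohol → 7.75% → €1.24
Watch battery replacement €10.39: personal services → 0% → €0.00
Office chair €169.10: home furniture → 3% → €5.07
Photo printing (20 prints) €19.39: personal services → 0% → €0.00
Greeting card €7.13: general merchandise → 8.75% → €0.62
Bookshelf €97.82: home furniture → 3% → €2.93
Phone case €15.26: general merchandise → 8.75% → €1.34
Total tax = €1.52 + €1.24 + €5.07 + €0.62 + €2.93 + €1.34 = €12.72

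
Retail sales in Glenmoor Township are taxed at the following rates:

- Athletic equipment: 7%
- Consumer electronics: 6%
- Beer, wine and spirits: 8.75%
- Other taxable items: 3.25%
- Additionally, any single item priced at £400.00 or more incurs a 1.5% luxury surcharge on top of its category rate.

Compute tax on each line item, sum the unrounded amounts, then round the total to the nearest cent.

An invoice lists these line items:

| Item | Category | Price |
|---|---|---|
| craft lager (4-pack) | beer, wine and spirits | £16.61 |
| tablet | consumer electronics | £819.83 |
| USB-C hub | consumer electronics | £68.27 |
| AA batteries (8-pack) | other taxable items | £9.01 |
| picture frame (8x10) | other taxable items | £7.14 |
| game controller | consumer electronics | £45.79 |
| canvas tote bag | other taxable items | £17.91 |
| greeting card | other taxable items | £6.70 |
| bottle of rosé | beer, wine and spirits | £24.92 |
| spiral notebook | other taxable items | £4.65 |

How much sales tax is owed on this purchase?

Craft lager (4-pack) £16.61: beer, wine and spirits → 8.75% → £1.453375
Tablet £819.83: consumer electronics → 6% + 1.5% surcharge = 7.5% → £61.48725
USB-C hub £68.27: consumer electronics → 6% → £4.0962
AA batteries (8-pack) £9.01: other taxable items → 3.25% → £0.292825
Picture frame (8x10) £7.14: other taxable items → 3.25% → £0.23205
Game controller £45.79: consumer electronics → 6% → £2.7474
Canvas tote bag £17.91: other taxable items → 3.25% → £0.582075
Greeting card £6.70: other taxable items → 3.25% → £0.21775
Bottle of rosé £24.92: beer, wine and spirits → 8.75% → £2.1805
Spiral notebook £4.65: other taxable items → 3.25% → £0.151125
Unrounded tax sum = £73.44055 → £73.44

£73.44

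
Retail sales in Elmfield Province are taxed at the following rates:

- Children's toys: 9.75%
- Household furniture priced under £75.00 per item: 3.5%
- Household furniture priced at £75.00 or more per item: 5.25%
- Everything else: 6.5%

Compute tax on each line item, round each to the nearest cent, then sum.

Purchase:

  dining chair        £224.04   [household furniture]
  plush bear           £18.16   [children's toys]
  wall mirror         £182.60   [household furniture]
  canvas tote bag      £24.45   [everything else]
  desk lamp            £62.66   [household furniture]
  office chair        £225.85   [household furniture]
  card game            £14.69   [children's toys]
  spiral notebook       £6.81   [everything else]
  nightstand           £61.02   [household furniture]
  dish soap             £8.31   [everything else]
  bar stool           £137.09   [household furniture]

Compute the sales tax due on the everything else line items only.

£2.57

Canvas tote bag £24.45: everything else → 6.5% → £1.59
Spiral notebook £6.81: everything else → 6.5% → £0.44
Dish soap £8.31: everything else → 6.5% → £0.54
Tax on everything else = £1.59 + £0.44 + £0.54 = £2.57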